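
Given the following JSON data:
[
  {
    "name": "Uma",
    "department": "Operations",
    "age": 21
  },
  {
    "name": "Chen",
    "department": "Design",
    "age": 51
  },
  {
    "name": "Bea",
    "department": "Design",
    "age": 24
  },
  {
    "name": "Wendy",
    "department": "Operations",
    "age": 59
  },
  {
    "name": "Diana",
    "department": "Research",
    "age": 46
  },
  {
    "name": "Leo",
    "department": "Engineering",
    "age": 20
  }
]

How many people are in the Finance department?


Scanning records for department = Finance
  No matches found
Count: 0

ANSWER: 0


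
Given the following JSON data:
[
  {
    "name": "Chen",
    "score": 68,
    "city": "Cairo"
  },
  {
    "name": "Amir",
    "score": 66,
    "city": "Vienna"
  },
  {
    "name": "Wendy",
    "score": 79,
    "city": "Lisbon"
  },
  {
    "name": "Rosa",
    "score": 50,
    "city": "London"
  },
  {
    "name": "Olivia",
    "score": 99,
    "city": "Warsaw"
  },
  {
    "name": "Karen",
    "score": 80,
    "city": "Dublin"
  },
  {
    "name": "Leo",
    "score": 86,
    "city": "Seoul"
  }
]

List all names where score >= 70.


Filtering records where score >= 70:
  Chen (score=68) -> no
  Amir (score=66) -> no
  Wendy (score=79) -> YES
  Rosa (score=50) -> no
  Olivia (score=99) -> YES
  Karen (score=80) -> YES
  Leo (score=86) -> YES


ANSWER: Wendy, Olivia, Karen, Leo


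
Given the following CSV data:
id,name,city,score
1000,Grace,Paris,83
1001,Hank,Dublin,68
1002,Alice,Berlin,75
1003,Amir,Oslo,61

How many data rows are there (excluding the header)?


Counting rows (excluding header):
Header: id,name,city,score
Data rows: 4

ANSWER: 4


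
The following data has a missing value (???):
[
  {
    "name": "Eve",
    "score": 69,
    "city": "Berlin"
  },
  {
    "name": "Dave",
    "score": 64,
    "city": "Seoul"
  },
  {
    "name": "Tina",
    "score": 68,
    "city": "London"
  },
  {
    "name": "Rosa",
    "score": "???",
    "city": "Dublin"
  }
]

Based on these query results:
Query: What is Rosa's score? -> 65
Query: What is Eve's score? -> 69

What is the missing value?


The missing value is Rosa's score
From query: Rosa's score = 65

ANSWER: 65


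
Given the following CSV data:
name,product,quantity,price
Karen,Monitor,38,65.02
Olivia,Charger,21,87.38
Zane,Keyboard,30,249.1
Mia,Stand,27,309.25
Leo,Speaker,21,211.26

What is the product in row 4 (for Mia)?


Row 4: Mia
Column 'product' = Stand

ANSWER: Stand


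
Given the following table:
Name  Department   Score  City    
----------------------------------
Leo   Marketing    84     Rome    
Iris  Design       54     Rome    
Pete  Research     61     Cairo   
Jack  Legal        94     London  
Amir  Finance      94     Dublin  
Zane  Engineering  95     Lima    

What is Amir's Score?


Row 5: Amir
Score = 94

ANSWER: 94


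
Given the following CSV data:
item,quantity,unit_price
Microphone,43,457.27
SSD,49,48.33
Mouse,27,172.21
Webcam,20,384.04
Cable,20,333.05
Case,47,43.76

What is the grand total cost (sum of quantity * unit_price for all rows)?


Computing row totals:
  Microphone: 43 * 457.27 = 19662.61
  SSD: 49 * 48.33 = 2368.17
  Mouse: 27 * 172.21 = 4649.67
  Webcam: 20 * 384.04 = 7680.8
  Cable: 20 * 333.05 = 6661.0
  Case: 47 * 43.76 = 2056.72
Grand total = 19662.61 + 2368.17 + 4649.67 + 7680.8 + 6661.0 + 2056.72 = 43078.97

ANSWER: 43078.97


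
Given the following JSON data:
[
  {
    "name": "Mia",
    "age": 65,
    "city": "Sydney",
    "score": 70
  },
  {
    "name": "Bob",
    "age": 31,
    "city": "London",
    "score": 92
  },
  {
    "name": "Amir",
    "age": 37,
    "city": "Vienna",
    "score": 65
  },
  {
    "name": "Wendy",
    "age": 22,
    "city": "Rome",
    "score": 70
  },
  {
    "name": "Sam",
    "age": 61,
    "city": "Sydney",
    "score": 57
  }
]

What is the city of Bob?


Looking up record where name = Bob
Record index: 1
Field 'city' = London

ANSWER: London


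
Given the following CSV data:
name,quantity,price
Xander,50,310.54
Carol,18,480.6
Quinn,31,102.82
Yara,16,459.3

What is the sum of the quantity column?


Values in 'quantity' column:
  Row 1: 50
  Row 2: 18
  Row 3: 31
  Row 4: 16
Sum = 50 + 18 + 31 + 16 = 115

ANSWER: 115


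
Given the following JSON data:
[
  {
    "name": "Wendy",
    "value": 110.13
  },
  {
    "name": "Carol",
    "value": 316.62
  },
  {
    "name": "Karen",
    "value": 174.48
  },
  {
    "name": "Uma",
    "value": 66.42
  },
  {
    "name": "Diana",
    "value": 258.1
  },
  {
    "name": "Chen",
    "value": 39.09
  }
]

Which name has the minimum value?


Comparing values:
  Wendy: 110.13
  Carol: 316.62
  Karen: 174.48
  Uma: 66.42
  Diana: 258.1
  Chen: 39.09
Minimum: Chen (39.09)

ANSWER: Chen


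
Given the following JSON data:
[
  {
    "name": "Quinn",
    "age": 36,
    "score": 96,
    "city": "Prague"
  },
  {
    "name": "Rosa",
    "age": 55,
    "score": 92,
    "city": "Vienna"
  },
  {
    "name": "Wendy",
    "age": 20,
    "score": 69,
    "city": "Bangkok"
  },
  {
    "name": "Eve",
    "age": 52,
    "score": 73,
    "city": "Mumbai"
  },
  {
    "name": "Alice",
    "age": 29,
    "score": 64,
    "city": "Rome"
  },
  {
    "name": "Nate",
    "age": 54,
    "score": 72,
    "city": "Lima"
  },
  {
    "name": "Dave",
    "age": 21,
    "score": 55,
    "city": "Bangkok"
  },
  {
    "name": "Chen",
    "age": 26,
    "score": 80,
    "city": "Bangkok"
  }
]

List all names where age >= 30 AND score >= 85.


Checking both conditions:
  Quinn (age=36, score=96) -> YES
  Rosa (age=55, score=92) -> YES
  Wendy (age=20, score=69) -> no
  Eve (age=52, score=73) -> no
  Alice (age=29, score=64) -> no
  Nate (age=54, score=72) -> no
  Dave (age=21, score=55) -> no
  Chen (age=26, score=80) -> no


ANSWER: Quinn, Rosa


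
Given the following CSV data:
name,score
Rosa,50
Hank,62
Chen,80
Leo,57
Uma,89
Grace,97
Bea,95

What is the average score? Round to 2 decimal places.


Scores: 50, 62, 80, 57, 89, 97, 95
Sum = 530
Count = 7
Average = 530 / 7 = 75.71

ANSWER: 75.71


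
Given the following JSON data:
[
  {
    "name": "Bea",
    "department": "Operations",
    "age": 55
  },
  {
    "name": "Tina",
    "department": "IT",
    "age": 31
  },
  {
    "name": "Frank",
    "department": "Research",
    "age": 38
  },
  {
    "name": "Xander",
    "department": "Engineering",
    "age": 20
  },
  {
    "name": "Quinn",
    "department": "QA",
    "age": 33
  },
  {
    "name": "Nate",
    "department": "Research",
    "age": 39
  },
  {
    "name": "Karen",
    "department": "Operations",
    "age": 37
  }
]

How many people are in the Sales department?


Scanning records for department = Sales
  No matches found
Count: 0

ANSWER: 0


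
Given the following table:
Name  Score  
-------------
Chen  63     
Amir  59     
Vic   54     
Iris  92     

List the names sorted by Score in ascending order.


Sorting by Score (ascending):
  Vic: 54
  Amir: 59
  Chen: 63
  Iris: 92


ANSWER: Vic, Amir, Chen, Iris


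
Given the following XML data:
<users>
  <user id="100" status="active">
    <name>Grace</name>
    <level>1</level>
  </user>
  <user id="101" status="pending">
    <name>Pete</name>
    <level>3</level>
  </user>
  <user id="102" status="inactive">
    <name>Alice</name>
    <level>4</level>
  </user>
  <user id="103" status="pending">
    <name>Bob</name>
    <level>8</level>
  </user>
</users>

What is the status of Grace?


Finding user with name = Grace
user id="100" status="active"

ANSWER: active


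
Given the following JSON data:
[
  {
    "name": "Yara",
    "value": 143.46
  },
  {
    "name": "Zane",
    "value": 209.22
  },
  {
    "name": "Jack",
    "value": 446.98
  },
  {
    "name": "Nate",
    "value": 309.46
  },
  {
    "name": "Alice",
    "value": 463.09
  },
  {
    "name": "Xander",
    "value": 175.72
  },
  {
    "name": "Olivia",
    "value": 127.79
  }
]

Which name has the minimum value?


Comparing values:
  Yara: 143.46
  Zane: 209.22
  Jack: 446.98
  Nate: 309.46
  Alice: 463.09
  Xander: 175.72
  Olivia: 127.79
Minimum: Olivia (127.79)

ANSWER: Olivia


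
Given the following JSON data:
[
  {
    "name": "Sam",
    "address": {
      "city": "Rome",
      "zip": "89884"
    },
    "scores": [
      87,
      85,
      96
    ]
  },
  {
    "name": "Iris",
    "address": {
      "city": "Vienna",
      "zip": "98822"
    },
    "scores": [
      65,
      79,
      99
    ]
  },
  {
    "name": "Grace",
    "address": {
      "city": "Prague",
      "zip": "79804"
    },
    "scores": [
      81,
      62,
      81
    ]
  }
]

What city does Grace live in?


Path: records[2].address.city
Value: Prague

ANSWER: Prague


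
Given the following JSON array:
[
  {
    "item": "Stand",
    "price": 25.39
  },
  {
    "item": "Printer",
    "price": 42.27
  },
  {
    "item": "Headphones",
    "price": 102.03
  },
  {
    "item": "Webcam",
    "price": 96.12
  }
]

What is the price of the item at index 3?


Array index 3 -> Webcam
price = 96.12

ANSWER: 96.12


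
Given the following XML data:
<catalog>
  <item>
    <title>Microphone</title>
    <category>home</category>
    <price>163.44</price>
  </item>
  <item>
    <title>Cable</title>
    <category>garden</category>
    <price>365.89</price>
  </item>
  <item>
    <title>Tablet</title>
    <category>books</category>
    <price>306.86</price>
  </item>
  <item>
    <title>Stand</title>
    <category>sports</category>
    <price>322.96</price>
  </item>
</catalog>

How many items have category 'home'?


Scanning <item> elements for <category>home</category>:
  Item 1: Microphone -> MATCH
Count: 1

ANSWER: 1


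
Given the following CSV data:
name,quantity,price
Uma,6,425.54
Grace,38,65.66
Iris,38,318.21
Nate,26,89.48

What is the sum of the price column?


Values in 'price' column:
  Row 1: 425.54
  Row 2: 65.66
  Row 3: 318.21
  Row 4: 89.48
Sum = 425.54 + 65.66 + 318.21 + 89.48 = 898.89

ANSWER: 898.89


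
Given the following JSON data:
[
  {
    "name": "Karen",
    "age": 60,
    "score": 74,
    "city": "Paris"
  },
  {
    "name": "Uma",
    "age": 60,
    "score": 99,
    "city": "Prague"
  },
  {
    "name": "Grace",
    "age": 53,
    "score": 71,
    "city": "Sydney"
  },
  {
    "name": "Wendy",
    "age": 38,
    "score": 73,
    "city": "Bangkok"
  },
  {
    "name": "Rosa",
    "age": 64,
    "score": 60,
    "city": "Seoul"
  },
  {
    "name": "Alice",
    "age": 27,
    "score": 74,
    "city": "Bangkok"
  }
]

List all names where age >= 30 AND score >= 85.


Checking both conditions:
  Karen (age=60, score=74) -> no
  Uma (age=60, score=99) -> YES
  Grace (age=53, score=71) -> no
  Wendy (age=38, score=73) -> no
  Rosa (age=64, score=60) -> no
  Alice (age=27, score=74) -> no


ANSWER: Uma


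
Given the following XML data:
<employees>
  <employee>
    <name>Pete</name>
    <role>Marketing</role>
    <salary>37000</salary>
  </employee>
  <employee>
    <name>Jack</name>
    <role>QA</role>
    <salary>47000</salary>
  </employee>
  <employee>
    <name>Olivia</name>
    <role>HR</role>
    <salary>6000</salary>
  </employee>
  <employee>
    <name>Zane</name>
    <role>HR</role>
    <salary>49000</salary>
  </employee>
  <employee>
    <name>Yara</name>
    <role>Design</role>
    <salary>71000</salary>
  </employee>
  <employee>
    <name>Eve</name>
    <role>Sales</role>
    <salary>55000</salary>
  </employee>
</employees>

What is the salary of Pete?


Searching for <employee> with <name>Pete</name>
Found at position 1
<salary>37000</salary>

ANSWER: 37000


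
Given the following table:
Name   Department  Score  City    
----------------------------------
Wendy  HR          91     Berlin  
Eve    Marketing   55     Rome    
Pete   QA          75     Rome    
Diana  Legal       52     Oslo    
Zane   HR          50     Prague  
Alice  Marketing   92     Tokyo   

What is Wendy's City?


Row 1: Wendy
City = Berlin

ANSWER: Berlin


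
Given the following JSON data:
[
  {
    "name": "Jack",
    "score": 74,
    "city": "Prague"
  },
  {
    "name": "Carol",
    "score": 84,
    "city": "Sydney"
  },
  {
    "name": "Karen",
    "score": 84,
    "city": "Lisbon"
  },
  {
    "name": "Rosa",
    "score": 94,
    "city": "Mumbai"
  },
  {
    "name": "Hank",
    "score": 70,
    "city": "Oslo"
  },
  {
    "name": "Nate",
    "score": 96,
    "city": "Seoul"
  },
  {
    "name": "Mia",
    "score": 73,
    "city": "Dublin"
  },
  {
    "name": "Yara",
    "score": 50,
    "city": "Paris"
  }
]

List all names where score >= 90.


Filtering records where score >= 90:
  Jack (score=74) -> no
  Carol (score=84) -> no
  Karen (score=84) -> no
  Rosa (score=94) -> YES
  Hank (score=70) -> no
  Nate (score=96) -> YES
  Mia (score=73) -> no
  Yara (score=50) -> no


ANSWER: Rosa, Nate


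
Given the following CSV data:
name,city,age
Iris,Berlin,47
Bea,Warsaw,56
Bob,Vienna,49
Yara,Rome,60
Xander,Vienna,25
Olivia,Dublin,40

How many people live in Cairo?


Scanning city column for 'Cairo':
Total matches: 0

ANSWER: 0


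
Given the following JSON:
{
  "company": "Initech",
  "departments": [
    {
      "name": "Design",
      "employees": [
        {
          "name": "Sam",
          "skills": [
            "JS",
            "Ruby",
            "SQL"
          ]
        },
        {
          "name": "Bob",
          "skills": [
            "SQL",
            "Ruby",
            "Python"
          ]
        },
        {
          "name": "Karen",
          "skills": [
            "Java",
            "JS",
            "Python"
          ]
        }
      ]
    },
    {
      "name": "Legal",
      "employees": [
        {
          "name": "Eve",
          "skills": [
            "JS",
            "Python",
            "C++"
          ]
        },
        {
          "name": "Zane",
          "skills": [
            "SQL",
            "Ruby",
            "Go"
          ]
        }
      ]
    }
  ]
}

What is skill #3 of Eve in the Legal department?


Path: departments[1].employees[0].skills[2]
Value: C++

ANSWER: C++


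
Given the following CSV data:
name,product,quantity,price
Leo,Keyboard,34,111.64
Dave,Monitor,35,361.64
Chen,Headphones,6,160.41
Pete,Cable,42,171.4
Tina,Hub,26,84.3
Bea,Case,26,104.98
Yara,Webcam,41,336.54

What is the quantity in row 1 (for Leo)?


Row 1: Leo
Column 'quantity' = 34

ANSWER: 34


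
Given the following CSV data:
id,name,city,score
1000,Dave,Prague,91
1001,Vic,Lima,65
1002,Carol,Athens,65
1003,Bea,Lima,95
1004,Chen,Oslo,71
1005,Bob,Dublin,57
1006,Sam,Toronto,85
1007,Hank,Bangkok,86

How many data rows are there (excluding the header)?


Counting rows (excluding header):
Header: id,name,city,score
Data rows: 8

ANSWER: 8


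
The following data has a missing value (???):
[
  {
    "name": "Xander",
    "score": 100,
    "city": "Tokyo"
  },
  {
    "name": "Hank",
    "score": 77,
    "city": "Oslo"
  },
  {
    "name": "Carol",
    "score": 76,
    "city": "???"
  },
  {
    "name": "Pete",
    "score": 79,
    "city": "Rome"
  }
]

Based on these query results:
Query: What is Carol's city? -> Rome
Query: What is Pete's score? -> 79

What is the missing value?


The missing value is Carol's city
From query: Carol's city = Rome

ANSWER: Rome


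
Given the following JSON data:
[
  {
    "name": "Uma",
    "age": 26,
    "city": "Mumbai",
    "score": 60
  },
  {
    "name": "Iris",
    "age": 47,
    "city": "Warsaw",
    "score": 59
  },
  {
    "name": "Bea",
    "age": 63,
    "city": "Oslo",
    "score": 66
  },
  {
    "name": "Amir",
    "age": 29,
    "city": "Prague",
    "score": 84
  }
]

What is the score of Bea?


Looking up record where name = Bea
Record index: 2
Field 'score' = 66

ANSWER: 66


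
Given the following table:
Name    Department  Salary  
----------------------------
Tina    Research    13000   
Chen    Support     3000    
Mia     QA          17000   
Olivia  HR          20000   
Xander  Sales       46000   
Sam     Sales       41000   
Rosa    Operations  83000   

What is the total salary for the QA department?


QA department members:
  Mia: 17000
Total = 17000 = 17000

ANSWER: 17000


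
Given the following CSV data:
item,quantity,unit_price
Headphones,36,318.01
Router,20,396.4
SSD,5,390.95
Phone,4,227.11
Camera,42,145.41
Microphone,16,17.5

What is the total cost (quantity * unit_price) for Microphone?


Row: Microphone
quantity = 16
unit_price = 17.5
total = 16 * 17.5 = 280.0

ANSWER: 280.0


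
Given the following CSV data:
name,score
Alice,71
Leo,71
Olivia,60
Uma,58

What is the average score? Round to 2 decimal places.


Scores: 71, 71, 60, 58
Sum = 260
Count = 4
Average = 260 / 4 = 65.00

ANSWER: 65.00


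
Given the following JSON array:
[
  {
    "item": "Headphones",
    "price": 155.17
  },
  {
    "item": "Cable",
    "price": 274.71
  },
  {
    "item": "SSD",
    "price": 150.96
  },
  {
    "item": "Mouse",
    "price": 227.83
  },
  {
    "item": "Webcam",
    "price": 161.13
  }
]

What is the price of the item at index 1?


Array index 1 -> Cable
price = 274.71

ANSWER: 274.71


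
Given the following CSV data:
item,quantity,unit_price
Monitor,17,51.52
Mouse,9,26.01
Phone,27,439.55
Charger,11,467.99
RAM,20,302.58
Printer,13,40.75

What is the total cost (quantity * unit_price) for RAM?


Row: RAM
quantity = 20
unit_price = 302.58
total = 20 * 302.58 = 6051.6

ANSWER: 6051.6


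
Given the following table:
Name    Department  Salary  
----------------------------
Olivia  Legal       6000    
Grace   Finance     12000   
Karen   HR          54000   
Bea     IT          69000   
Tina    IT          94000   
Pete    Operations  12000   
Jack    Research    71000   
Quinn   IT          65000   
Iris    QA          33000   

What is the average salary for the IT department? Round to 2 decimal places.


IT department members:
  Bea: 69000
  Tina: 94000
  Quinn: 65000
Sum = 228000
Count = 3
Average = 228000 / 3 = 76000.00

ANSWER: 76000.00


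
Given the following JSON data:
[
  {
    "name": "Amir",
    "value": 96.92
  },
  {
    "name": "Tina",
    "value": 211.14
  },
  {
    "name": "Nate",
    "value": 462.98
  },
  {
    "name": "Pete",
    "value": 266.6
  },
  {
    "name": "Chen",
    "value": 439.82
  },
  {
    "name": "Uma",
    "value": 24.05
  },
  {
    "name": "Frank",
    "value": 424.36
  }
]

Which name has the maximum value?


Comparing values:
  Amir: 96.92
  Tina: 211.14
  Nate: 462.98
  Pete: 266.6
  Chen: 439.82
  Uma: 24.05
  Frank: 424.36
Maximum: Nate (462.98)

ANSWER: Nate


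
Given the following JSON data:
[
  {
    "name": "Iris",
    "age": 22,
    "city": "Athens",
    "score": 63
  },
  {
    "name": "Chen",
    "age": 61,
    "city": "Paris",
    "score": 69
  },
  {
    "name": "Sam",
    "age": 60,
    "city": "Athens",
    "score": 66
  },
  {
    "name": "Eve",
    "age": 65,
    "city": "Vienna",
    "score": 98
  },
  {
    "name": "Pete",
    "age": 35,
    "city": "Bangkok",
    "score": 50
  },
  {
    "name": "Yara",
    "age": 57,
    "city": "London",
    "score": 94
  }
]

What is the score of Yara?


Looking up record where name = Yara
Record index: 5
Field 'score' = 94

ANSWER: 94


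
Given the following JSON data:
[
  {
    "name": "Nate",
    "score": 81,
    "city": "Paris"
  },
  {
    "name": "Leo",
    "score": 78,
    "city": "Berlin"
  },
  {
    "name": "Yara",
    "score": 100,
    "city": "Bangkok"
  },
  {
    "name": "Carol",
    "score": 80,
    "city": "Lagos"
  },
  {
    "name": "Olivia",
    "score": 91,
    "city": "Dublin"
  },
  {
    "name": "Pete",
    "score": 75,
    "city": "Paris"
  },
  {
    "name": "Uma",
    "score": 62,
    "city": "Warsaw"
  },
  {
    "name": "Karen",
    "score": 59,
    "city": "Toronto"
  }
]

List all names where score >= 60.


Filtering records where score >= 60:
  Nate (score=81) -> YES
  Leo (score=78) -> YES
  Yara (score=100) -> YES
  Carol (score=80) -> YES
  Olivia (score=91) -> YES
  Pete (score=75) -> YES
  Uma (score=62) -> YES
  Karen (score=59) -> no


ANSWER: Nate, Leo, Yara, Carol, Olivia, Pete, Uma


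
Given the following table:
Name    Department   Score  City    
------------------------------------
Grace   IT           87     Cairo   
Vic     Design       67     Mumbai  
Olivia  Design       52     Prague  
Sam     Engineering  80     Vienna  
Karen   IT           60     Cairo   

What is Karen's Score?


Row 5: Karen
Score = 60

ANSWER: 60


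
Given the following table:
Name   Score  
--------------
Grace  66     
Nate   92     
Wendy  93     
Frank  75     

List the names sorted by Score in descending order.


Sorting by Score (descending):
  Wendy: 93
  Nate: 92
  Frank: 75
  Grace: 66


ANSWER: Wendy, Nate, Frank, Grace


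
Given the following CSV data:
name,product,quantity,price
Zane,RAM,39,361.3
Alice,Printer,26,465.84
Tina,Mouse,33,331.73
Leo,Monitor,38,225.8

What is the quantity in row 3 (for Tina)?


Row 3: Tina
Column 'quantity' = 33

ANSWER: 33


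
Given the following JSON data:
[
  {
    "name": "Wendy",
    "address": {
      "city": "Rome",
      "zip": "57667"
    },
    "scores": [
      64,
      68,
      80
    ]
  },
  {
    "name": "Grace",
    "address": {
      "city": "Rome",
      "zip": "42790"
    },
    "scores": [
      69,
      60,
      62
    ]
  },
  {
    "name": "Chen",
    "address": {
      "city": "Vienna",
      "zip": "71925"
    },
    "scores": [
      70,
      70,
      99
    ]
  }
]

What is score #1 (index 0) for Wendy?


Path: records[0].scores[0]
Value: 64

ANSWER: 64


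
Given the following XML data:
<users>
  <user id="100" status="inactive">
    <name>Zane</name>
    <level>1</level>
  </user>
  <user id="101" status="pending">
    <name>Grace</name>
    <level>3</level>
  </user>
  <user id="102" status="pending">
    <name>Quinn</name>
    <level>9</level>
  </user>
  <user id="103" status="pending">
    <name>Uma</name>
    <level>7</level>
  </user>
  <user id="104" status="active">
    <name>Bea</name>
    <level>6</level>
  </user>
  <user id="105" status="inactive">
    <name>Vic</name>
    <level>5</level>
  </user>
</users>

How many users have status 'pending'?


Counting users with status='pending':
  Grace (id=101) -> MATCH
  Quinn (id=102) -> MATCH
  Uma (id=103) -> MATCH
Count: 3

ANSWER: 3


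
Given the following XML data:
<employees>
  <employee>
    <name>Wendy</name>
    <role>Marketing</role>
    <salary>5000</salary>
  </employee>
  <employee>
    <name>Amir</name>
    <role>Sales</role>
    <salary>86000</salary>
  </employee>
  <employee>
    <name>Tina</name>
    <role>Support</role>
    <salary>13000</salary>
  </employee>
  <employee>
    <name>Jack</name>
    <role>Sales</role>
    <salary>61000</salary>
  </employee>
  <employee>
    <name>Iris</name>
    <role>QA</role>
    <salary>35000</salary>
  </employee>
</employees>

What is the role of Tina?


Searching for <employee> with <name>Tina</name>
Found at position 3
<role>Support</role>

ANSWER: Support


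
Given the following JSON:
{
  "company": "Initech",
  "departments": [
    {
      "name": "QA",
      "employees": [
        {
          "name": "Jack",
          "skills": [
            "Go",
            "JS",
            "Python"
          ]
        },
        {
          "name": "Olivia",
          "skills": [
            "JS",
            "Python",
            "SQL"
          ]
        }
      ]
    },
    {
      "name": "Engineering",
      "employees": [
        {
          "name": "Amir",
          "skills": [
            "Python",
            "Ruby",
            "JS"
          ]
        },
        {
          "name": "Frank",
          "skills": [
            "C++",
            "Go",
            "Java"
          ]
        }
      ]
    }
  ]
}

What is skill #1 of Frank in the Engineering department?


Path: departments[1].employees[1].skills[0]
Value: C++

ANSWER: C++


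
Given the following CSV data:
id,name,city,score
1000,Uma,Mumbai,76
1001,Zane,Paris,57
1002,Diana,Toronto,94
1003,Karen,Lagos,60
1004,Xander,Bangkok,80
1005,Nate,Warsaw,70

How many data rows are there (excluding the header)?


Counting rows (excluding header):
Header: id,name,city,score
Data rows: 6

ANSWER: 6


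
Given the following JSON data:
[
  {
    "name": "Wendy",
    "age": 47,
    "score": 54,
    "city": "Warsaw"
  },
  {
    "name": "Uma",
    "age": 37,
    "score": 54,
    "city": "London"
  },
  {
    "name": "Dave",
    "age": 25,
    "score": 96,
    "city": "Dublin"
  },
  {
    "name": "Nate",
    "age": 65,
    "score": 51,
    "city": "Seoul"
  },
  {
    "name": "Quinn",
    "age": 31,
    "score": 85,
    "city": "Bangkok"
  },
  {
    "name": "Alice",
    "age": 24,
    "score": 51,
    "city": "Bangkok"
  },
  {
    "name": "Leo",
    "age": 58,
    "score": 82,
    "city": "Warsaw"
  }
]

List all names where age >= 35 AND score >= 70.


Checking both conditions:
  Wendy (age=47, score=54) -> no
  Uma (age=37, score=54) -> no
  Dave (age=25, score=96) -> no
  Nate (age=65, score=51) -> no
  Quinn (age=31, score=85) -> no
  Alice (age=24, score=51) -> no
  Leo (age=58, score=82) -> YES


ANSWER: Leo


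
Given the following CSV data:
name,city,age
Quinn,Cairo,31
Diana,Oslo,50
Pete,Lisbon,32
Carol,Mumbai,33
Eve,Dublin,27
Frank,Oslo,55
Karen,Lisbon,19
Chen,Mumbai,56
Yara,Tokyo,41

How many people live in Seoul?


Scanning city column for 'Seoul':
Total matches: 0

ANSWER: 0


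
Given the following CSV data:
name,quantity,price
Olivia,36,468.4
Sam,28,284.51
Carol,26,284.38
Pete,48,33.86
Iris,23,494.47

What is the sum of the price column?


Values in 'price' column:
  Row 1: 468.4
  Row 2: 284.51
  Row 3: 284.38
  Row 4: 33.86
  Row 5: 494.47
Sum = 468.4 + 284.51 + 284.38 + 33.86 + 494.47 = 1565.62

ANSWER: 1565.62


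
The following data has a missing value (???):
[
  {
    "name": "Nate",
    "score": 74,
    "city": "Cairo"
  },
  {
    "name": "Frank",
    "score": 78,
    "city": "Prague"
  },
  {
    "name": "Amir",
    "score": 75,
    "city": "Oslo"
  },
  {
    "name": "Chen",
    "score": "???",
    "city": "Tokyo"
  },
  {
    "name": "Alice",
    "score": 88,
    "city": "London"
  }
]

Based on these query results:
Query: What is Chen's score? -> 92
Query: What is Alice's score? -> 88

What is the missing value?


The missing value is Chen's score
From query: Chen's score = 92

ANSWER: 92


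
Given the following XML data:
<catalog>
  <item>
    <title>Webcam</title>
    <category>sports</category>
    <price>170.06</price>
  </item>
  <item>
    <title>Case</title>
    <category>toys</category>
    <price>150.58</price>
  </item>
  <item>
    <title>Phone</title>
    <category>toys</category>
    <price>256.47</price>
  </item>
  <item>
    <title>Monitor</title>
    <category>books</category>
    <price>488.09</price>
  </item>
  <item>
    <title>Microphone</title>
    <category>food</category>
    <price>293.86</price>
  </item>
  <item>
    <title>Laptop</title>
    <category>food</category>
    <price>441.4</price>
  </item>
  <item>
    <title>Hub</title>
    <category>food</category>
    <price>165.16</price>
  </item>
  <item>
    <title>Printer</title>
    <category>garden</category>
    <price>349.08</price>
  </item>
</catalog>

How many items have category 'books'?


Scanning <item> elements for <category>books</category>:
  Item 4: Monitor -> MATCH
Count: 1

ANSWER: 1


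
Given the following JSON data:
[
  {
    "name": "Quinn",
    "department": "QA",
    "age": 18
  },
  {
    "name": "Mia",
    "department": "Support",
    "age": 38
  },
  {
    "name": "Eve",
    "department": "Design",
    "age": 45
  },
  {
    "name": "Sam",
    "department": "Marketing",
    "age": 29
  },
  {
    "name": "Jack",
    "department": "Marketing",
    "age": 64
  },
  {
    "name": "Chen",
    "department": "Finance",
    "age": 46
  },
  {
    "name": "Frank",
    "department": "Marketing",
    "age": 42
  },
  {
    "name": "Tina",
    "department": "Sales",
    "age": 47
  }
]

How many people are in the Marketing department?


Scanning records for department = Marketing
  Record 3: Sam
  Record 4: Jack
  Record 6: Frank
Count: 3

ANSWER: 3


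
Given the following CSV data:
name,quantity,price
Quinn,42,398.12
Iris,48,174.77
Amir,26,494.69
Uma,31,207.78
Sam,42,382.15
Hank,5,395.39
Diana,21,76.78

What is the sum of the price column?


Values in 'price' column:
  Row 1: 398.12
  Row 2: 174.77
  Row 3: 494.69
  Row 4: 207.78
  Row 5: 382.15
  Row 6: 395.39
  Row 7: 76.78
Sum = 398.12 + 174.77 + 494.69 + 207.78 + 382.15 + 395.39 + 76.78 = 2129.68

ANSWER: 2129.68


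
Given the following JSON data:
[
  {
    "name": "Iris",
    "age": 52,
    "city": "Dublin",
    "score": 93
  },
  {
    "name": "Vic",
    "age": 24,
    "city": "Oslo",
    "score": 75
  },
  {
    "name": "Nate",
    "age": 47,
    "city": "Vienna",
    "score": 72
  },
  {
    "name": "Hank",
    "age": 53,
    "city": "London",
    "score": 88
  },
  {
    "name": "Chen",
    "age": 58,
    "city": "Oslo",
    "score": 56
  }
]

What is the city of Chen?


Looking up record where name = Chen
Record index: 4
Field 'city' = Oslo

ANSWER: Oslo


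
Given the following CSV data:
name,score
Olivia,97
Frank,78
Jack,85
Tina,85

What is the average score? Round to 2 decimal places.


Scores: 97, 78, 85, 85
Sum = 345
Count = 4
Average = 345 / 4 = 86.25

ANSWER: 86.25


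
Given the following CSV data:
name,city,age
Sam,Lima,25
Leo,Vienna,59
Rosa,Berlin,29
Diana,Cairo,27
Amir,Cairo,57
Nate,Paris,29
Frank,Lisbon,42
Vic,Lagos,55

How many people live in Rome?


Scanning city column for 'Rome':
Total matches: 0

ANSWER: 0


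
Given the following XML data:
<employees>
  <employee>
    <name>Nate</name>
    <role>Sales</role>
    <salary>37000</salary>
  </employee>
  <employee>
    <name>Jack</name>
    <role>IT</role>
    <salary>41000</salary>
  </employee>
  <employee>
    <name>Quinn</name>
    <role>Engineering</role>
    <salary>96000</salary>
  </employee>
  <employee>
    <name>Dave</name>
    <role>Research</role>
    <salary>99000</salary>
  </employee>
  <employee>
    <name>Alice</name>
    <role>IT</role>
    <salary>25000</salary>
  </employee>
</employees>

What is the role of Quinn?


Searching for <employee> with <name>Quinn</name>
Found at position 3
<role>Engineering</role>

ANSWER: Engineering


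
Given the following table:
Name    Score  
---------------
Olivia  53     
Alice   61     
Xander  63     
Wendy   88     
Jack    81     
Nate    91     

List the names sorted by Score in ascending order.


Sorting by Score (ascending):
  Olivia: 53
  Alice: 61
  Xander: 63
  Jack: 81
  Wendy: 88
  Nate: 91


ANSWER: Olivia, Alice, Xander, Jack, Wendy, Nate


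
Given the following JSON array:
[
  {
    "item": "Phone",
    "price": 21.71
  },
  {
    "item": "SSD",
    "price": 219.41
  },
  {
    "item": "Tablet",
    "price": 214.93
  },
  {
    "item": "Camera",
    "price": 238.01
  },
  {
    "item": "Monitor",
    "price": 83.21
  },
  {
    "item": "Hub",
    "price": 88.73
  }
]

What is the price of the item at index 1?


Array index 1 -> SSD
price = 219.41

ANSWER: 219.41


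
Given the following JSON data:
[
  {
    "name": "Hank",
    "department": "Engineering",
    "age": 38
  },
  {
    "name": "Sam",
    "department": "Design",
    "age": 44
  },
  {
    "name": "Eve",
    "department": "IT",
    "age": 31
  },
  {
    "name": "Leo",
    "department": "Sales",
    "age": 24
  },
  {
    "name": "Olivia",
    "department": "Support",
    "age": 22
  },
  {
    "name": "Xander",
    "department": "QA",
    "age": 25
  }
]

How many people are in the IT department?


Scanning records for department = IT
  Record 2: Eve
Count: 1

ANSWER: 1


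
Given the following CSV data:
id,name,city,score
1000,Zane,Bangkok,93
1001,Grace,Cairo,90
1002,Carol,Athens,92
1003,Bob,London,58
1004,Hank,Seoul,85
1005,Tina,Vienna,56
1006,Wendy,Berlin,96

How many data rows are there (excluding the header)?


Counting rows (excluding header):
Header: id,name,city,score
Data rows: 7

ANSWER: 7


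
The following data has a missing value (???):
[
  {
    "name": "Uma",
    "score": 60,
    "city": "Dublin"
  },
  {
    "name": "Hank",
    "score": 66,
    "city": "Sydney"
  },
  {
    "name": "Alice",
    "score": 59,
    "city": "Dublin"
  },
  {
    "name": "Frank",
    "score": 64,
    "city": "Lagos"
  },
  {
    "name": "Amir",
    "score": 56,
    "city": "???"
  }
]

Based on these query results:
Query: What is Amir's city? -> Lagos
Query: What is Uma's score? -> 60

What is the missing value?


The missing value is Amir's city
From query: Amir's city = Lagos

ANSWER: Lagos


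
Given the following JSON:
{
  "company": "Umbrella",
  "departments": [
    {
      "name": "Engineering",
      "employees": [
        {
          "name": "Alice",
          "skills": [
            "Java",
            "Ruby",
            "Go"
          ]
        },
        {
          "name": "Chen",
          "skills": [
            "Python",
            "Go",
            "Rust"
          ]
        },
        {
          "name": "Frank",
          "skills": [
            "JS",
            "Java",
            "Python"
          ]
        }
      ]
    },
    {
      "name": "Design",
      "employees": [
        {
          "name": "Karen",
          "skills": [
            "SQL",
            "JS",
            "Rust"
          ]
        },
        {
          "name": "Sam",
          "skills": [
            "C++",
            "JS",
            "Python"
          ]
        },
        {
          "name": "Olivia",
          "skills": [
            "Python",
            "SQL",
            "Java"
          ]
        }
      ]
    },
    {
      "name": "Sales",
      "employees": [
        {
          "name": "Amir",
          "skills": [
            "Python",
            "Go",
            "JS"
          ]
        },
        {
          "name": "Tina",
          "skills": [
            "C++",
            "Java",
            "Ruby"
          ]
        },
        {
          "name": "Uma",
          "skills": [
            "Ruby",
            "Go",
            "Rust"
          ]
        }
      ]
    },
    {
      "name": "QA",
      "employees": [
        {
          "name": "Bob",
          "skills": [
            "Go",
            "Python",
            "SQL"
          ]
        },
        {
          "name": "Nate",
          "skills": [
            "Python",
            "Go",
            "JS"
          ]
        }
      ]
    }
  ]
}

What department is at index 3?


Path: departments[3].name
Value: QA

ANSWER: QA


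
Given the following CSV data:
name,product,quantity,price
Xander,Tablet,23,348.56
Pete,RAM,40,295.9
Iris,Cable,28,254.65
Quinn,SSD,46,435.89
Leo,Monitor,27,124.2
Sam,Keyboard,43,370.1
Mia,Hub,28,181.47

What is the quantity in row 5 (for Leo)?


Row 5: Leo
Column 'quantity' = 27

ANSWER: 27


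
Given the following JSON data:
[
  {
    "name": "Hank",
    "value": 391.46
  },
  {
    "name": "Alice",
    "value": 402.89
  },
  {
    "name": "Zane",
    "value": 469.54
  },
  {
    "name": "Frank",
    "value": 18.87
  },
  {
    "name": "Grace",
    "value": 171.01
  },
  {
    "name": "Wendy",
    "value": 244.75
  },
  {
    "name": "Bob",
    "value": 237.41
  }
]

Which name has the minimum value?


Comparing values:
  Hank: 391.46
  Alice: 402.89
  Zane: 469.54
  Frank: 18.87
  Grace: 171.01
  Wendy: 244.75
  Bob: 237.41
Minimum: Frank (18.87)

ANSWER: Frank


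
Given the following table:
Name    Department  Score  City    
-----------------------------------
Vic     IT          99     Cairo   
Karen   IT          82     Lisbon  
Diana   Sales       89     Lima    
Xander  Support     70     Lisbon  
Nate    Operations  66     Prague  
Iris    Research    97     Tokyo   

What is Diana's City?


Row 3: Diana
City = Lima

ANSWER: Lima


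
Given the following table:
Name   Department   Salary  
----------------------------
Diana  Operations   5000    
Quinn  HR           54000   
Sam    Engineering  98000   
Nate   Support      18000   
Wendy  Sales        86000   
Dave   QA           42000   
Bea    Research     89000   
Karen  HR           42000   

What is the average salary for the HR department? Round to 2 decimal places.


HR department members:
  Quinn: 54000
  Karen: 42000
Sum = 96000
Count = 2
Average = 96000 / 2 = 48000.00

ANSWER: 48000.00


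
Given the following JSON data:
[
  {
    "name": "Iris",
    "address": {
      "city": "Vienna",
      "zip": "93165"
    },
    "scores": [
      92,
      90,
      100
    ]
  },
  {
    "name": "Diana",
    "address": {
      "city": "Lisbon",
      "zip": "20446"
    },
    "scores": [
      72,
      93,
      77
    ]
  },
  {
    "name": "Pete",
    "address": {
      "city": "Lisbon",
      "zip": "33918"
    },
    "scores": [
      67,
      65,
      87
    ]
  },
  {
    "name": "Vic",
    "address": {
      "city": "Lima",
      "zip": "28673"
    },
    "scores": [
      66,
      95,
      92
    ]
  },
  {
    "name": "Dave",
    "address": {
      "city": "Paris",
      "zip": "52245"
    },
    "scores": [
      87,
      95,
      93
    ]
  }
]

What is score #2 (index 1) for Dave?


Path: records[4].scores[1]
Value: 95

ANSWER: 95


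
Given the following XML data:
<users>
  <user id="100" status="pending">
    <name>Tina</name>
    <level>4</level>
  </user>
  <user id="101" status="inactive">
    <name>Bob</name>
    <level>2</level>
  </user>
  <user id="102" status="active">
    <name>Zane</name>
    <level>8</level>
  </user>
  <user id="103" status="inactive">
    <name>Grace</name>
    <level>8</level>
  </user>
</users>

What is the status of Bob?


Finding user with name = Bob
user id="101" status="inactive"

ANSWER: inactive


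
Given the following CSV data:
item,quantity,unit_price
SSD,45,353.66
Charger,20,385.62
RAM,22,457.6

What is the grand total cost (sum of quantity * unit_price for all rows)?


Computing row totals:
  SSD: 45 * 353.66 = 15914.7
  Charger: 20 * 385.62 = 7712.4
  RAM: 22 * 457.6 = 10067.2
Grand total = 15914.7 + 7712.4 + 10067.2 = 33694.3

ANSWER: 33694.3


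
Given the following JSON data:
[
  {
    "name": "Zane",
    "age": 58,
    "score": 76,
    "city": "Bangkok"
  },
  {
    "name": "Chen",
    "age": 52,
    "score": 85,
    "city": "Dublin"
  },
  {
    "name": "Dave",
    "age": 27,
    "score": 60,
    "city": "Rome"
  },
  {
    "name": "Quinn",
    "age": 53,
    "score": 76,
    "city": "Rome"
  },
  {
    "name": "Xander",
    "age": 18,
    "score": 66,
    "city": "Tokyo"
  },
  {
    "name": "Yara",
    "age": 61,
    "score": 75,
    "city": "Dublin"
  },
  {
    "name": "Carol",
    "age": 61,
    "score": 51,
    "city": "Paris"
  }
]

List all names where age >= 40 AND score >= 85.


Checking both conditions:
  Zane (age=58, score=76) -> no
  Chen (age=52, score=85) -> YES
  Dave (age=27, score=60) -> no
  Quinn (age=53, score=76) -> no
  Xander (age=18, score=66) -> no
  Yara (age=61, score=75) -> no
  Carol (age=61, score=51) -> no


ANSWER: Chen


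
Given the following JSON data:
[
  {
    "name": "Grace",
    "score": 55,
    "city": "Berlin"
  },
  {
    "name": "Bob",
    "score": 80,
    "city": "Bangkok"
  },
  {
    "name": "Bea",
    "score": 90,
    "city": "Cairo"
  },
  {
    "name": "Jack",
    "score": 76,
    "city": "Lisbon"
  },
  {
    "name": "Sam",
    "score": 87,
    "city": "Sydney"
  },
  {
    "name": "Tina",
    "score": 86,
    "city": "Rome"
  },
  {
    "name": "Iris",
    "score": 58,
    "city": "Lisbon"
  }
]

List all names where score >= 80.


Filtering records where score >= 80:
  Grace (score=55) -> no
  Bob (score=80) -> YES
  Bea (score=90) -> YES
  Jack (score=76) -> no
  Sam (score=87) -> YES
  Tina (score=86) -> YES
  Iris (score=58) -> no


ANSWER: Bob, Bea, Sam, Tina


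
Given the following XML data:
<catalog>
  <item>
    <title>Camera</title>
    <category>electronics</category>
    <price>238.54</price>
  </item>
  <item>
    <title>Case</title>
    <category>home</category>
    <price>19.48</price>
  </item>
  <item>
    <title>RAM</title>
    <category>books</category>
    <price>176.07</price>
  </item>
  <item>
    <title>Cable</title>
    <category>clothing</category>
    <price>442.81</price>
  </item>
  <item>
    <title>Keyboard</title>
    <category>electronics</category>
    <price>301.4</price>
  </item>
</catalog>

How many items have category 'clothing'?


Scanning <item> elements for <category>clothing</category>:
  Item 4: Cable -> MATCH
Count: 1

ANSWER: 1
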